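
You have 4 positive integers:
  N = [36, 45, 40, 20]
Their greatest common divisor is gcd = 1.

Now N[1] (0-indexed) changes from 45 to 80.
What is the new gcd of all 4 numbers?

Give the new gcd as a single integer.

Numbers: [36, 45, 40, 20], gcd = 1
Change: index 1, 45 -> 80
gcd of the OTHER numbers (without index 1): gcd([36, 40, 20]) = 4
New gcd = gcd(g_others, new_val) = gcd(4, 80) = 4

Answer: 4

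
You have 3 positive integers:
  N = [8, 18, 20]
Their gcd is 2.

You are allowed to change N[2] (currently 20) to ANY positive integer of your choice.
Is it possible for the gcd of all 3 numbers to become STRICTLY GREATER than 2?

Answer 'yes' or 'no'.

Current gcd = 2
gcd of all OTHER numbers (without N[2]=20): gcd([8, 18]) = 2
The new gcd after any change is gcd(2, new_value).
This can be at most 2.
Since 2 = old gcd 2, the gcd can only stay the same or decrease.

Answer: no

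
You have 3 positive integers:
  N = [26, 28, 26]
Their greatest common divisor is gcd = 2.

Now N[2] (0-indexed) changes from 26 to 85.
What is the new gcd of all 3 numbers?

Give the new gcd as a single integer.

Answer: 1

Derivation:
Numbers: [26, 28, 26], gcd = 2
Change: index 2, 26 -> 85
gcd of the OTHER numbers (without index 2): gcd([26, 28]) = 2
New gcd = gcd(g_others, new_val) = gcd(2, 85) = 1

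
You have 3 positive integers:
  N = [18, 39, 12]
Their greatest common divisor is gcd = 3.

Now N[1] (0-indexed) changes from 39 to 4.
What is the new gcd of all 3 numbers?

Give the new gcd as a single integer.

Answer: 2

Derivation:
Numbers: [18, 39, 12], gcd = 3
Change: index 1, 39 -> 4
gcd of the OTHER numbers (without index 1): gcd([18, 12]) = 6
New gcd = gcd(g_others, new_val) = gcd(6, 4) = 2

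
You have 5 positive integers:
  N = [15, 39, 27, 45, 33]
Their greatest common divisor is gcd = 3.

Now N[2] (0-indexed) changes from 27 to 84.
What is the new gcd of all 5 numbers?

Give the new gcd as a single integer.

Numbers: [15, 39, 27, 45, 33], gcd = 3
Change: index 2, 27 -> 84
gcd of the OTHER numbers (without index 2): gcd([15, 39, 45, 33]) = 3
New gcd = gcd(g_others, new_val) = gcd(3, 84) = 3

Answer: 3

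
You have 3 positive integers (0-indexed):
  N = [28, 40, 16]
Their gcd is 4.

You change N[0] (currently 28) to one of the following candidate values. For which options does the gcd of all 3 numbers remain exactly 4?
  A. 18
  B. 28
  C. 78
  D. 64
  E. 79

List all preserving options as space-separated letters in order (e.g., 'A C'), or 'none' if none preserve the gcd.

Old gcd = 4; gcd of others (without N[0]) = 8
New gcd for candidate v: gcd(8, v). Preserves old gcd iff gcd(8, v) = 4.
  Option A: v=18, gcd(8,18)=2 -> changes
  Option B: v=28, gcd(8,28)=4 -> preserves
  Option C: v=78, gcd(8,78)=2 -> changes
  Option D: v=64, gcd(8,64)=8 -> changes
  Option E: v=79, gcd(8,79)=1 -> changes

Answer: B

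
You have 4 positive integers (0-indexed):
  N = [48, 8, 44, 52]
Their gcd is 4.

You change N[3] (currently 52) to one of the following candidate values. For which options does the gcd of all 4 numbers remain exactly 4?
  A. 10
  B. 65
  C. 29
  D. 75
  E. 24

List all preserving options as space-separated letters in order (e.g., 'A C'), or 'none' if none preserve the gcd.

Old gcd = 4; gcd of others (without N[3]) = 4
New gcd for candidate v: gcd(4, v). Preserves old gcd iff gcd(4, v) = 4.
  Option A: v=10, gcd(4,10)=2 -> changes
  Option B: v=65, gcd(4,65)=1 -> changes
  Option C: v=29, gcd(4,29)=1 -> changes
  Option D: v=75, gcd(4,75)=1 -> changes
  Option E: v=24, gcd(4,24)=4 -> preserves

Answer: E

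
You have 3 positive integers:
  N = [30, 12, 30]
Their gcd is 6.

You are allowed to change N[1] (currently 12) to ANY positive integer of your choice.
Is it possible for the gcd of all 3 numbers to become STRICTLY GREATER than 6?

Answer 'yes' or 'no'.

Current gcd = 6
gcd of all OTHER numbers (without N[1]=12): gcd([30, 30]) = 30
The new gcd after any change is gcd(30, new_value).
This can be at most 30.
Since 30 > old gcd 6, the gcd CAN increase (e.g., set N[1] = 30).

Answer: yes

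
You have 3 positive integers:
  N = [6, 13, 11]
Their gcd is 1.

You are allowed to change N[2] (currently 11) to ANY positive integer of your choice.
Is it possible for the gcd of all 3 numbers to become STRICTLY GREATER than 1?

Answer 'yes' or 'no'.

Current gcd = 1
gcd of all OTHER numbers (without N[2]=11): gcd([6, 13]) = 1
The new gcd after any change is gcd(1, new_value).
This can be at most 1.
Since 1 = old gcd 1, the gcd can only stay the same or decrease.

Answer: no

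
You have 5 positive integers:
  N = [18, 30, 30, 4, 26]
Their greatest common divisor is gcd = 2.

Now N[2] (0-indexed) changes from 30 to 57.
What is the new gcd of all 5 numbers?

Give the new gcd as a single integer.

Answer: 1

Derivation:
Numbers: [18, 30, 30, 4, 26], gcd = 2
Change: index 2, 30 -> 57
gcd of the OTHER numbers (without index 2): gcd([18, 30, 4, 26]) = 2
New gcd = gcd(g_others, new_val) = gcd(2, 57) = 1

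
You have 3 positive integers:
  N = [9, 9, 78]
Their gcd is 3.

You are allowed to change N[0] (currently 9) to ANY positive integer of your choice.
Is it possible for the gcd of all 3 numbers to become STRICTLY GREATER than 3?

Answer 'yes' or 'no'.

Current gcd = 3
gcd of all OTHER numbers (without N[0]=9): gcd([9, 78]) = 3
The new gcd after any change is gcd(3, new_value).
This can be at most 3.
Since 3 = old gcd 3, the gcd can only stay the same or decrease.

Answer: no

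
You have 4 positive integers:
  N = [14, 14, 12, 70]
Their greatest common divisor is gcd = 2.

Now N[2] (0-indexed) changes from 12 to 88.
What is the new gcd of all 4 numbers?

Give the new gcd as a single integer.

Answer: 2

Derivation:
Numbers: [14, 14, 12, 70], gcd = 2
Change: index 2, 12 -> 88
gcd of the OTHER numbers (without index 2): gcd([14, 14, 70]) = 14
New gcd = gcd(g_others, new_val) = gcd(14, 88) = 2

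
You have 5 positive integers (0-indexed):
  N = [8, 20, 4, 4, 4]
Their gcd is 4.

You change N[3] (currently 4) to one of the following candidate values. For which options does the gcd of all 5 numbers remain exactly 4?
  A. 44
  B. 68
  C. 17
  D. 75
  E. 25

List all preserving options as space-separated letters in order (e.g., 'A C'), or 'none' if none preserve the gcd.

Old gcd = 4; gcd of others (without N[3]) = 4
New gcd for candidate v: gcd(4, v). Preserves old gcd iff gcd(4, v) = 4.
  Option A: v=44, gcd(4,44)=4 -> preserves
  Option B: v=68, gcd(4,68)=4 -> preserves
  Option C: v=17, gcd(4,17)=1 -> changes
  Option D: v=75, gcd(4,75)=1 -> changes
  Option E: v=25, gcd(4,25)=1 -> changes

Answer: A B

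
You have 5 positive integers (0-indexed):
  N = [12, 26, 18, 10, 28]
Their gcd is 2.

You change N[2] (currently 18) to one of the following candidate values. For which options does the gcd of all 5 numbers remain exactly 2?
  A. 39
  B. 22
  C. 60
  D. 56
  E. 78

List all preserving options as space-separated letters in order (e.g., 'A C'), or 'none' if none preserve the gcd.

Old gcd = 2; gcd of others (without N[2]) = 2
New gcd for candidate v: gcd(2, v). Preserves old gcd iff gcd(2, v) = 2.
  Option A: v=39, gcd(2,39)=1 -> changes
  Option B: v=22, gcd(2,22)=2 -> preserves
  Option C: v=60, gcd(2,60)=2 -> preserves
  Option D: v=56, gcd(2,56)=2 -> preserves
  Option E: v=78, gcd(2,78)=2 -> preserves

Answer: B C D E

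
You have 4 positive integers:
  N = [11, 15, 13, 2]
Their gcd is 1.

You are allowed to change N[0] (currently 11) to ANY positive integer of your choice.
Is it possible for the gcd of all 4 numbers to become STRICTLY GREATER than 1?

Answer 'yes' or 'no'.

Answer: no

Derivation:
Current gcd = 1
gcd of all OTHER numbers (without N[0]=11): gcd([15, 13, 2]) = 1
The new gcd after any change is gcd(1, new_value).
This can be at most 1.
Since 1 = old gcd 1, the gcd can only stay the same or decrease.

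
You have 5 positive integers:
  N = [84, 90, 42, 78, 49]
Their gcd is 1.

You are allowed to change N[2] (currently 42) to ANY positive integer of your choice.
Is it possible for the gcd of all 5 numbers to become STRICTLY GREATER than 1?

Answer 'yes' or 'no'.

Current gcd = 1
gcd of all OTHER numbers (without N[2]=42): gcd([84, 90, 78, 49]) = 1
The new gcd after any change is gcd(1, new_value).
This can be at most 1.
Since 1 = old gcd 1, the gcd can only stay the same or decrease.

Answer: no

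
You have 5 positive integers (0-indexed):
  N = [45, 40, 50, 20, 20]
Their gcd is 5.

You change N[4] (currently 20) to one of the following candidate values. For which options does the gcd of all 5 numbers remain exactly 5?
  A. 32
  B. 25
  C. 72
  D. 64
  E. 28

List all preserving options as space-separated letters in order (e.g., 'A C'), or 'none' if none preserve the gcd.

Old gcd = 5; gcd of others (without N[4]) = 5
New gcd for candidate v: gcd(5, v). Preserves old gcd iff gcd(5, v) = 5.
  Option A: v=32, gcd(5,32)=1 -> changes
  Option B: v=25, gcd(5,25)=5 -> preserves
  Option C: v=72, gcd(5,72)=1 -> changes
  Option D: v=64, gcd(5,64)=1 -> changes
  Option E: v=28, gcd(5,28)=1 -> changes

Answer: B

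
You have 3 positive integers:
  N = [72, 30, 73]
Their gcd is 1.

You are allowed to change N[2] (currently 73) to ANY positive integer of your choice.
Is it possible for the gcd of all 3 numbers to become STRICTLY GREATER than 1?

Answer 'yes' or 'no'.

Answer: yes

Derivation:
Current gcd = 1
gcd of all OTHER numbers (without N[2]=73): gcd([72, 30]) = 6
The new gcd after any change is gcd(6, new_value).
This can be at most 6.
Since 6 > old gcd 1, the gcd CAN increase (e.g., set N[2] = 6).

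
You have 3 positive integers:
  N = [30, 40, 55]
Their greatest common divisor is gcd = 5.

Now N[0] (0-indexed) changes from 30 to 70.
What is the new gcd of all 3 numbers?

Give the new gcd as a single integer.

Answer: 5

Derivation:
Numbers: [30, 40, 55], gcd = 5
Change: index 0, 30 -> 70
gcd of the OTHER numbers (without index 0): gcd([40, 55]) = 5
New gcd = gcd(g_others, new_val) = gcd(5, 70) = 5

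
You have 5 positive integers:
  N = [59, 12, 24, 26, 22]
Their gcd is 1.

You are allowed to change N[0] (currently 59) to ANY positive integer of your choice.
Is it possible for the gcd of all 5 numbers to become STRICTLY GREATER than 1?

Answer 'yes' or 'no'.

Current gcd = 1
gcd of all OTHER numbers (without N[0]=59): gcd([12, 24, 26, 22]) = 2
The new gcd after any change is gcd(2, new_value).
This can be at most 2.
Since 2 > old gcd 1, the gcd CAN increase (e.g., set N[0] = 2).

Answer: yes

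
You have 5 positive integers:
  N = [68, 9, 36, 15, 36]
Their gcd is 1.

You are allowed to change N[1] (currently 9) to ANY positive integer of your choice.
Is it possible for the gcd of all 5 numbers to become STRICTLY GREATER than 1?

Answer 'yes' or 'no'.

Current gcd = 1
gcd of all OTHER numbers (without N[1]=9): gcd([68, 36, 15, 36]) = 1
The new gcd after any change is gcd(1, new_value).
This can be at most 1.
Since 1 = old gcd 1, the gcd can only stay the same or decrease.

Answer: no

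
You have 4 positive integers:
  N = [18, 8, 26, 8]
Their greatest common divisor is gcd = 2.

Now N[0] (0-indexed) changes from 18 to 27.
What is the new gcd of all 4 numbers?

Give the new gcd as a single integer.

Answer: 1

Derivation:
Numbers: [18, 8, 26, 8], gcd = 2
Change: index 0, 18 -> 27
gcd of the OTHER numbers (without index 0): gcd([8, 26, 8]) = 2
New gcd = gcd(g_others, new_val) = gcd(2, 27) = 1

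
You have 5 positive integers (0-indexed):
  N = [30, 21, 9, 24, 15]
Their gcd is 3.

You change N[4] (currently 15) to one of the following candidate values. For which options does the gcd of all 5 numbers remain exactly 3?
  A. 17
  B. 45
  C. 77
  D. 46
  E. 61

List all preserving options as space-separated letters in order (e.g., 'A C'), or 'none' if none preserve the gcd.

Old gcd = 3; gcd of others (without N[4]) = 3
New gcd for candidate v: gcd(3, v). Preserves old gcd iff gcd(3, v) = 3.
  Option A: v=17, gcd(3,17)=1 -> changes
  Option B: v=45, gcd(3,45)=3 -> preserves
  Option C: v=77, gcd(3,77)=1 -> changes
  Option D: v=46, gcd(3,46)=1 -> changes
  Option E: v=61, gcd(3,61)=1 -> changes

Answer: B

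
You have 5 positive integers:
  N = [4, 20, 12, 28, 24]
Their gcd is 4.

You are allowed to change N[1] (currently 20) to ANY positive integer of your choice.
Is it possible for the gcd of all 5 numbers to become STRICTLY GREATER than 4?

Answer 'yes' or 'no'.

Answer: no

Derivation:
Current gcd = 4
gcd of all OTHER numbers (without N[1]=20): gcd([4, 12, 28, 24]) = 4
The new gcd after any change is gcd(4, new_value).
This can be at most 4.
Since 4 = old gcd 4, the gcd can only stay the same or decrease.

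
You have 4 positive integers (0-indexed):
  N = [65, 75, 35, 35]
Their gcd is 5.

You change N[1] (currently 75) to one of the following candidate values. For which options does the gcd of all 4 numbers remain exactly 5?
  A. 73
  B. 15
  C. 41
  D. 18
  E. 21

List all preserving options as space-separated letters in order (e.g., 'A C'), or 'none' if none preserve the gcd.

Old gcd = 5; gcd of others (without N[1]) = 5
New gcd for candidate v: gcd(5, v). Preserves old gcd iff gcd(5, v) = 5.
  Option A: v=73, gcd(5,73)=1 -> changes
  Option B: v=15, gcd(5,15)=5 -> preserves
  Option C: v=41, gcd(5,41)=1 -> changes
  Option D: v=18, gcd(5,18)=1 -> changes
  Option E: v=21, gcd(5,21)=1 -> changes

Answer: B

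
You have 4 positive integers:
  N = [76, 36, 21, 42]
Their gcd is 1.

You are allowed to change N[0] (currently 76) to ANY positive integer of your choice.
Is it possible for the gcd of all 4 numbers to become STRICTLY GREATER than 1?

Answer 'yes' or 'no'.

Current gcd = 1
gcd of all OTHER numbers (without N[0]=76): gcd([36, 21, 42]) = 3
The new gcd after any change is gcd(3, new_value).
This can be at most 3.
Since 3 > old gcd 1, the gcd CAN increase (e.g., set N[0] = 3).

Answer: yes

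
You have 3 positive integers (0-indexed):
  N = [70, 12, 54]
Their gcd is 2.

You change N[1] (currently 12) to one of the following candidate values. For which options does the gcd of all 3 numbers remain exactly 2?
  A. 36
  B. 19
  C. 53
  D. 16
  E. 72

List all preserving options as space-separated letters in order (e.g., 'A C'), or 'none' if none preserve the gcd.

Old gcd = 2; gcd of others (without N[1]) = 2
New gcd for candidate v: gcd(2, v). Preserves old gcd iff gcd(2, v) = 2.
  Option A: v=36, gcd(2,36)=2 -> preserves
  Option B: v=19, gcd(2,19)=1 -> changes
  Option C: v=53, gcd(2,53)=1 -> changes
  Option D: v=16, gcd(2,16)=2 -> preserves
  Option E: v=72, gcd(2,72)=2 -> preserves

Answer: A D E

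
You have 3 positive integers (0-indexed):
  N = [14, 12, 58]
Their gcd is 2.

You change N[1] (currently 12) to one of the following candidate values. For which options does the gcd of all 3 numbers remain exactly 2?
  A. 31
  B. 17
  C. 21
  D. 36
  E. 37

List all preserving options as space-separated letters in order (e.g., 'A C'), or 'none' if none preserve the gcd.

Answer: D

Derivation:
Old gcd = 2; gcd of others (without N[1]) = 2
New gcd for candidate v: gcd(2, v). Preserves old gcd iff gcd(2, v) = 2.
  Option A: v=31, gcd(2,31)=1 -> changes
  Option B: v=17, gcd(2,17)=1 -> changes
  Option C: v=21, gcd(2,21)=1 -> changes
  Option D: v=36, gcd(2,36)=2 -> preserves
  Option E: v=37, gcd(2,37)=1 -> changes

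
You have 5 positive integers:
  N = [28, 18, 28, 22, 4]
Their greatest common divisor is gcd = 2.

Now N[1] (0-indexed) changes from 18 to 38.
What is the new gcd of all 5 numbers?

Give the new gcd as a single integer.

Answer: 2

Derivation:
Numbers: [28, 18, 28, 22, 4], gcd = 2
Change: index 1, 18 -> 38
gcd of the OTHER numbers (without index 1): gcd([28, 28, 22, 4]) = 2
New gcd = gcd(g_others, new_val) = gcd(2, 38) = 2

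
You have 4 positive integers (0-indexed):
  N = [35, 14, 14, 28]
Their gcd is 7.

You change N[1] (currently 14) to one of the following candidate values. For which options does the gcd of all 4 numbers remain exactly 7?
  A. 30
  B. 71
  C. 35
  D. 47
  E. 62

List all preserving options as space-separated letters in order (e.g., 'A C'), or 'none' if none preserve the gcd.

Old gcd = 7; gcd of others (without N[1]) = 7
New gcd for candidate v: gcd(7, v). Preserves old gcd iff gcd(7, v) = 7.
  Option A: v=30, gcd(7,30)=1 -> changes
  Option B: v=71, gcd(7,71)=1 -> changes
  Option C: v=35, gcd(7,35)=7 -> preserves
  Option D: v=47, gcd(7,47)=1 -> changes
  Option E: v=62, gcd(7,62)=1 -> changes

Answer: C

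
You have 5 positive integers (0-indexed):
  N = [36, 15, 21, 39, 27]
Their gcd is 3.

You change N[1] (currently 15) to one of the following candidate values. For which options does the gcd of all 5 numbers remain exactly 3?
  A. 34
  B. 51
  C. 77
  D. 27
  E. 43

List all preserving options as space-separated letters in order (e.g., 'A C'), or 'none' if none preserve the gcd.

Old gcd = 3; gcd of others (without N[1]) = 3
New gcd for candidate v: gcd(3, v). Preserves old gcd iff gcd(3, v) = 3.
  Option A: v=34, gcd(3,34)=1 -> changes
  Option B: v=51, gcd(3,51)=3 -> preserves
  Option C: v=77, gcd(3,77)=1 -> changes
  Option D: v=27, gcd(3,27)=3 -> preserves
  Option E: v=43, gcd(3,43)=1 -> changes

Answer: B D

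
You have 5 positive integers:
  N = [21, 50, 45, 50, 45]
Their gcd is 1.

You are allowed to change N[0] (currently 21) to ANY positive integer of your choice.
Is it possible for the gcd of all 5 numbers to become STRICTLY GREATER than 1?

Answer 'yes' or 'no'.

Current gcd = 1
gcd of all OTHER numbers (without N[0]=21): gcd([50, 45, 50, 45]) = 5
The new gcd after any change is gcd(5, new_value).
This can be at most 5.
Since 5 > old gcd 1, the gcd CAN increase (e.g., set N[0] = 5).

Answer: yes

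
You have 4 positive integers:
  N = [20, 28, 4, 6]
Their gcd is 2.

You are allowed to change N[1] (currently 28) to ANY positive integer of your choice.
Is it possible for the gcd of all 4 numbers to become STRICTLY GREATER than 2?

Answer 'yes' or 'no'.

Current gcd = 2
gcd of all OTHER numbers (without N[1]=28): gcd([20, 4, 6]) = 2
The new gcd after any change is gcd(2, new_value).
This can be at most 2.
Since 2 = old gcd 2, the gcd can only stay the same or decrease.

Answer: no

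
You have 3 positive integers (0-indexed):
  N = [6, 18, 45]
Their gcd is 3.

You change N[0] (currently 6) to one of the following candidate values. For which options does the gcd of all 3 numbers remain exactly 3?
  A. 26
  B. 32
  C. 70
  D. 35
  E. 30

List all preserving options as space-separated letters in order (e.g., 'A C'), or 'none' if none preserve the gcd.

Answer: E

Derivation:
Old gcd = 3; gcd of others (without N[0]) = 9
New gcd for candidate v: gcd(9, v). Preserves old gcd iff gcd(9, v) = 3.
  Option A: v=26, gcd(9,26)=1 -> changes
  Option B: v=32, gcd(9,32)=1 -> changes
  Option C: v=70, gcd(9,70)=1 -> changes
  Option D: v=35, gcd(9,35)=1 -> changes
  Option E: v=30, gcd(9,30)=3 -> preserves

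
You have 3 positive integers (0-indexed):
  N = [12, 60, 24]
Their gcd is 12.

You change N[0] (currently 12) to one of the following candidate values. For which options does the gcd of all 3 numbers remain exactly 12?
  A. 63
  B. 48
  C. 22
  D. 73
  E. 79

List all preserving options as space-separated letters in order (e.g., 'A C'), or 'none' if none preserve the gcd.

Answer: B

Derivation:
Old gcd = 12; gcd of others (without N[0]) = 12
New gcd for candidate v: gcd(12, v). Preserves old gcd iff gcd(12, v) = 12.
  Option A: v=63, gcd(12,63)=3 -> changes
  Option B: v=48, gcd(12,48)=12 -> preserves
  Option C: v=22, gcd(12,22)=2 -> changes
  Option D: v=73, gcd(12,73)=1 -> changes
  Option E: v=79, gcd(12,79)=1 -> changes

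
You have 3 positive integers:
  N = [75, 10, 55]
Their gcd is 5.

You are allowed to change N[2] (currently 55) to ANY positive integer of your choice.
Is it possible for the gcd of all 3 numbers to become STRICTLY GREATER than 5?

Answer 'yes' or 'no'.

Answer: no

Derivation:
Current gcd = 5
gcd of all OTHER numbers (without N[2]=55): gcd([75, 10]) = 5
The new gcd after any change is gcd(5, new_value).
This can be at most 5.
Since 5 = old gcd 5, the gcd can only stay the same or decrease.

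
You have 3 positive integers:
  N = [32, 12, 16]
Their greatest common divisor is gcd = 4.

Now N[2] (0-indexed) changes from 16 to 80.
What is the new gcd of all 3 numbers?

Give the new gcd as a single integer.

Answer: 4

Derivation:
Numbers: [32, 12, 16], gcd = 4
Change: index 2, 16 -> 80
gcd of the OTHER numbers (without index 2): gcd([32, 12]) = 4
New gcd = gcd(g_others, new_val) = gcd(4, 80) = 4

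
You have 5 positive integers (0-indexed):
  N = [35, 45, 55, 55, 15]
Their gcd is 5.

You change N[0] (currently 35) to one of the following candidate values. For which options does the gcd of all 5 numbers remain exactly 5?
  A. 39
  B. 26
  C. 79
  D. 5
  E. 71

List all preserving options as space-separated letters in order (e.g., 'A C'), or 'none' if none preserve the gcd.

Answer: D

Derivation:
Old gcd = 5; gcd of others (without N[0]) = 5
New gcd for candidate v: gcd(5, v). Preserves old gcd iff gcd(5, v) = 5.
  Option A: v=39, gcd(5,39)=1 -> changes
  Option B: v=26, gcd(5,26)=1 -> changes
  Option C: v=79, gcd(5,79)=1 -> changes
  Option D: v=5, gcd(5,5)=5 -> preserves
  Option E: v=71, gcd(5,71)=1 -> changes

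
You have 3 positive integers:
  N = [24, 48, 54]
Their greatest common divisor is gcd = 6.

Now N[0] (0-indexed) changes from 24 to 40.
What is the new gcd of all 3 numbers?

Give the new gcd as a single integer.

Numbers: [24, 48, 54], gcd = 6
Change: index 0, 24 -> 40
gcd of the OTHER numbers (without index 0): gcd([48, 54]) = 6
New gcd = gcd(g_others, new_val) = gcd(6, 40) = 2

Answer: 2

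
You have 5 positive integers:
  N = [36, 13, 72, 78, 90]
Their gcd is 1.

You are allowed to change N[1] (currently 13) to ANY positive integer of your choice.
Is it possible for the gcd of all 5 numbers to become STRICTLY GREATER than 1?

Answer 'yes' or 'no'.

Current gcd = 1
gcd of all OTHER numbers (without N[1]=13): gcd([36, 72, 78, 90]) = 6
The new gcd after any change is gcd(6, new_value).
This can be at most 6.
Since 6 > old gcd 1, the gcd CAN increase (e.g., set N[1] = 6).

Answer: yes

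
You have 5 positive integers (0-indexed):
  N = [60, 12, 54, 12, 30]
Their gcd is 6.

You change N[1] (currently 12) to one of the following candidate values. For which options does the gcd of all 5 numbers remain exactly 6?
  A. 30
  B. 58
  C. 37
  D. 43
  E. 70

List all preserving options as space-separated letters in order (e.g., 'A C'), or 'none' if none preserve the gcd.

Old gcd = 6; gcd of others (without N[1]) = 6
New gcd for candidate v: gcd(6, v). Preserves old gcd iff gcd(6, v) = 6.
  Option A: v=30, gcd(6,30)=6 -> preserves
  Option B: v=58, gcd(6,58)=2 -> changes
  Option C: v=37, gcd(6,37)=1 -> changes
  Option D: v=43, gcd(6,43)=1 -> changes
  Option E: v=70, gcd(6,70)=2 -> changes

Answer: A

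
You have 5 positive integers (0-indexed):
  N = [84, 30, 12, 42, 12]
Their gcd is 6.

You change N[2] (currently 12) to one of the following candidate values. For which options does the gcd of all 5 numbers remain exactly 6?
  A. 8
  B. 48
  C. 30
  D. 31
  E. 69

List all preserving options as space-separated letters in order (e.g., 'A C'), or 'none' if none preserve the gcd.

Answer: B C

Derivation:
Old gcd = 6; gcd of others (without N[2]) = 6
New gcd for candidate v: gcd(6, v). Preserves old gcd iff gcd(6, v) = 6.
  Option A: v=8, gcd(6,8)=2 -> changes
  Option B: v=48, gcd(6,48)=6 -> preserves
  Option C: v=30, gcd(6,30)=6 -> preserves
  Option D: v=31, gcd(6,31)=1 -> changes
  Option E: v=69, gcd(6,69)=3 -> changes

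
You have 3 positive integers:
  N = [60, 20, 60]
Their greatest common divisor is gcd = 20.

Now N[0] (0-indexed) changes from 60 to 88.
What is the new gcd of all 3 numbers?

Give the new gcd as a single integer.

Answer: 4

Derivation:
Numbers: [60, 20, 60], gcd = 20
Change: index 0, 60 -> 88
gcd of the OTHER numbers (without index 0): gcd([20, 60]) = 20
New gcd = gcd(g_others, new_val) = gcd(20, 88) = 4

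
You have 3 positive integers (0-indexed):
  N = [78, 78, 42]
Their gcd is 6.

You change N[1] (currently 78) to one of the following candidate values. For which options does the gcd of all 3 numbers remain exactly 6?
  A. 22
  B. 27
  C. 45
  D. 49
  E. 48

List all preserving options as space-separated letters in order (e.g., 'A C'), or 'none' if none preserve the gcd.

Old gcd = 6; gcd of others (without N[1]) = 6
New gcd for candidate v: gcd(6, v). Preserves old gcd iff gcd(6, v) = 6.
  Option A: v=22, gcd(6,22)=2 -> changes
  Option B: v=27, gcd(6,27)=3 -> changes
  Option C: v=45, gcd(6,45)=3 -> changes
  Option D: v=49, gcd(6,49)=1 -> changes
  Option E: v=48, gcd(6,48)=6 -> preserves

Answer: E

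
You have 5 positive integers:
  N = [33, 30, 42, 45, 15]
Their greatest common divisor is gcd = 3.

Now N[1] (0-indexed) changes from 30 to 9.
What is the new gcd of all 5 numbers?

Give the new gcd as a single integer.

Answer: 3

Derivation:
Numbers: [33, 30, 42, 45, 15], gcd = 3
Change: index 1, 30 -> 9
gcd of the OTHER numbers (without index 1): gcd([33, 42, 45, 15]) = 3
New gcd = gcd(g_others, new_val) = gcd(3, 9) = 3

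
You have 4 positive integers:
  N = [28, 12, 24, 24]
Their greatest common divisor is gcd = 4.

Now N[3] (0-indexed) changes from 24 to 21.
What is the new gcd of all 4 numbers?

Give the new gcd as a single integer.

Answer: 1

Derivation:
Numbers: [28, 12, 24, 24], gcd = 4
Change: index 3, 24 -> 21
gcd of the OTHER numbers (without index 3): gcd([28, 12, 24]) = 4
New gcd = gcd(g_others, new_val) = gcd(4, 21) = 1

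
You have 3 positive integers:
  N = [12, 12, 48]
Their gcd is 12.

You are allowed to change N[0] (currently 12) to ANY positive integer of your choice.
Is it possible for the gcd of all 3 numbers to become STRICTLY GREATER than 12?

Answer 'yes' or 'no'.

Current gcd = 12
gcd of all OTHER numbers (without N[0]=12): gcd([12, 48]) = 12
The new gcd after any change is gcd(12, new_value).
This can be at most 12.
Since 12 = old gcd 12, the gcd can only stay the same or decrease.

Answer: no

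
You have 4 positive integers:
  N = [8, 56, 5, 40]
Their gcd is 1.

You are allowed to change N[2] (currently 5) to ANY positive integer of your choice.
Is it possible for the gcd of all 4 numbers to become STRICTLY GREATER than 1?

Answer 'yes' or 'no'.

Answer: yes

Derivation:
Current gcd = 1
gcd of all OTHER numbers (without N[2]=5): gcd([8, 56, 40]) = 8
The new gcd after any change is gcd(8, new_value).
This can be at most 8.
Since 8 > old gcd 1, the gcd CAN increase (e.g., set N[2] = 8).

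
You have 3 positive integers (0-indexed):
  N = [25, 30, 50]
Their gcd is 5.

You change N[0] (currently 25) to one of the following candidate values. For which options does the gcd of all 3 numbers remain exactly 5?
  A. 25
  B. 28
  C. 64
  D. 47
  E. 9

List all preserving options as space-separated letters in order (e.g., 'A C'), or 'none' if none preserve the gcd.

Old gcd = 5; gcd of others (without N[0]) = 10
New gcd for candidate v: gcd(10, v). Preserves old gcd iff gcd(10, v) = 5.
  Option A: v=25, gcd(10,25)=5 -> preserves
  Option B: v=28, gcd(10,28)=2 -> changes
  Option C: v=64, gcd(10,64)=2 -> changes
  Option D: v=47, gcd(10,47)=1 -> changes
  Option E: v=9, gcd(10,9)=1 -> changes

Answer: A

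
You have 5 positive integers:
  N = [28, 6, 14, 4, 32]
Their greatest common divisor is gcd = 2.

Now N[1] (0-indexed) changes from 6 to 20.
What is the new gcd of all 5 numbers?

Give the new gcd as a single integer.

Numbers: [28, 6, 14, 4, 32], gcd = 2
Change: index 1, 6 -> 20
gcd of the OTHER numbers (without index 1): gcd([28, 14, 4, 32]) = 2
New gcd = gcd(g_others, new_val) = gcd(2, 20) = 2

Answer: 2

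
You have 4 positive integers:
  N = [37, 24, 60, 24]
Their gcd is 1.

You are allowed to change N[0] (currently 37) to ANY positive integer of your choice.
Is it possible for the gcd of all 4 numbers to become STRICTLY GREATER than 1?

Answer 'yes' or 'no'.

Current gcd = 1
gcd of all OTHER numbers (without N[0]=37): gcd([24, 60, 24]) = 12
The new gcd after any change is gcd(12, new_value).
This can be at most 12.
Since 12 > old gcd 1, the gcd CAN increase (e.g., set N[0] = 12).

Answer: yes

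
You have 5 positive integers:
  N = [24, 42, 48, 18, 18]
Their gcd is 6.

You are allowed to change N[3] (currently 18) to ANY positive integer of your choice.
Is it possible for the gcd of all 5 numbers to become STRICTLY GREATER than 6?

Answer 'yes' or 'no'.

Answer: no

Derivation:
Current gcd = 6
gcd of all OTHER numbers (without N[3]=18): gcd([24, 42, 48, 18]) = 6
The new gcd after any change is gcd(6, new_value).
This can be at most 6.
Since 6 = old gcd 6, the gcd can only stay the same or decrease.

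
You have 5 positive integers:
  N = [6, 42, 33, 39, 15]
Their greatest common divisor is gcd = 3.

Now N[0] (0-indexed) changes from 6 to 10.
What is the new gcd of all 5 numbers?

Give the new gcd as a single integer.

Numbers: [6, 42, 33, 39, 15], gcd = 3
Change: index 0, 6 -> 10
gcd of the OTHER numbers (without index 0): gcd([42, 33, 39, 15]) = 3
New gcd = gcd(g_others, new_val) = gcd(3, 10) = 1

Answer: 1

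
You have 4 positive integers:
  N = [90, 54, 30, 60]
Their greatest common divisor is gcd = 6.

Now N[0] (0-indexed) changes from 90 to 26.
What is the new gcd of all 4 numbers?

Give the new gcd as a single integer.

Numbers: [90, 54, 30, 60], gcd = 6
Change: index 0, 90 -> 26
gcd of the OTHER numbers (without index 0): gcd([54, 30, 60]) = 6
New gcd = gcd(g_others, new_val) = gcd(6, 26) = 2

Answer: 2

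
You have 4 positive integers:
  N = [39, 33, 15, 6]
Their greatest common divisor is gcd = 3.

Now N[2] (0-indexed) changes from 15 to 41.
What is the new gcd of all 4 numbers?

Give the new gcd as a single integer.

Answer: 1

Derivation:
Numbers: [39, 33, 15, 6], gcd = 3
Change: index 2, 15 -> 41
gcd of the OTHER numbers (without index 2): gcd([39, 33, 6]) = 3
New gcd = gcd(g_others, new_val) = gcd(3, 41) = 1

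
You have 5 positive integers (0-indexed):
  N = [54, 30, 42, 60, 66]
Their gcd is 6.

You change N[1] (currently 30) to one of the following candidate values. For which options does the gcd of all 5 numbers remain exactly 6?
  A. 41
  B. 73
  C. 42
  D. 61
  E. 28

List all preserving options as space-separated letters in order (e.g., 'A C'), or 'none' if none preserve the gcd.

Old gcd = 6; gcd of others (without N[1]) = 6
New gcd for candidate v: gcd(6, v). Preserves old gcd iff gcd(6, v) = 6.
  Option A: v=41, gcd(6,41)=1 -> changes
  Option B: v=73, gcd(6,73)=1 -> changes
  Option C: v=42, gcd(6,42)=6 -> preserves
  Option D: v=61, gcd(6,61)=1 -> changes
  Option E: v=28, gcd(6,28)=2 -> changes

Answer: C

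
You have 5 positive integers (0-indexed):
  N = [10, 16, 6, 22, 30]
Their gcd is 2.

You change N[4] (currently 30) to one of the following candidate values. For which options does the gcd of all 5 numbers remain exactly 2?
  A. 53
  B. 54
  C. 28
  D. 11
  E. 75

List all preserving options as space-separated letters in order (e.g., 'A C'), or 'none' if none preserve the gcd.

Old gcd = 2; gcd of others (without N[4]) = 2
New gcd for candidate v: gcd(2, v). Preserves old gcd iff gcd(2, v) = 2.
  Option A: v=53, gcd(2,53)=1 -> changes
  Option B: v=54, gcd(2,54)=2 -> preserves
  Option C: v=28, gcd(2,28)=2 -> preserves
  Option D: v=11, gcd(2,11)=1 -> changes
  Option E: v=75, gcd(2,75)=1 -> changes

Answer: B C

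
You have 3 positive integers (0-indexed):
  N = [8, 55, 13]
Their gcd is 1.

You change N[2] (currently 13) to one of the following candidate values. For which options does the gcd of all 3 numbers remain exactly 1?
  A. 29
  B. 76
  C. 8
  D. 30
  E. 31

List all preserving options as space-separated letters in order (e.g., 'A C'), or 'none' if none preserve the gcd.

Old gcd = 1; gcd of others (without N[2]) = 1
New gcd for candidate v: gcd(1, v). Preserves old gcd iff gcd(1, v) = 1.
  Option A: v=29, gcd(1,29)=1 -> preserves
  Option B: v=76, gcd(1,76)=1 -> preserves
  Option C: v=8, gcd(1,8)=1 -> preserves
  Option D: v=30, gcd(1,30)=1 -> preserves
  Option E: v=31, gcd(1,31)=1 -> preserves

Answer: A B C D E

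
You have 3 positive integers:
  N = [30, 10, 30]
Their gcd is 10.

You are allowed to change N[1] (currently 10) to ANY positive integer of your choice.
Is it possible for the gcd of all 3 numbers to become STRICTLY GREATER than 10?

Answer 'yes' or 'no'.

Answer: yes

Derivation:
Current gcd = 10
gcd of all OTHER numbers (without N[1]=10): gcd([30, 30]) = 30
The new gcd after any change is gcd(30, new_value).
This can be at most 30.
Since 30 > old gcd 10, the gcd CAN increase (e.g., set N[1] = 30).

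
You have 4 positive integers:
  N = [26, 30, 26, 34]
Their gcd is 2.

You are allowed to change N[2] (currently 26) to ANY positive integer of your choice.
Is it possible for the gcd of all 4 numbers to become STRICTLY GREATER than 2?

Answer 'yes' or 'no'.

Answer: no

Derivation:
Current gcd = 2
gcd of all OTHER numbers (without N[2]=26): gcd([26, 30, 34]) = 2
The new gcd after any change is gcd(2, new_value).
This can be at most 2.
Since 2 = old gcd 2, the gcd can only stay the same or decrease.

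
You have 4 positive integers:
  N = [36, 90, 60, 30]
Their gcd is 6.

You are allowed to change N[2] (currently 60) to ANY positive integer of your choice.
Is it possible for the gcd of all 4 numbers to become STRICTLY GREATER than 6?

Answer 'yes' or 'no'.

Answer: no

Derivation:
Current gcd = 6
gcd of all OTHER numbers (without N[2]=60): gcd([36, 90, 30]) = 6
The new gcd after any change is gcd(6, new_value).
This can be at most 6.
Since 6 = old gcd 6, the gcd can only stay the same or decrease.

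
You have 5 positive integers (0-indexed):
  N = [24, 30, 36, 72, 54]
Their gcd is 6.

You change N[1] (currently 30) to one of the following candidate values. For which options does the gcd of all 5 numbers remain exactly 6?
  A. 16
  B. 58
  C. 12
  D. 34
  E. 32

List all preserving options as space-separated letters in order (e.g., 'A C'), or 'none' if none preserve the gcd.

Old gcd = 6; gcd of others (without N[1]) = 6
New gcd for candidate v: gcd(6, v). Preserves old gcd iff gcd(6, v) = 6.
  Option A: v=16, gcd(6,16)=2 -> changes
  Option B: v=58, gcd(6,58)=2 -> changes
  Option C: v=12, gcd(6,12)=6 -> preserves
  Option D: v=34, gcd(6,34)=2 -> changes
  Option E: v=32, gcd(6,32)=2 -> changes

Answer: C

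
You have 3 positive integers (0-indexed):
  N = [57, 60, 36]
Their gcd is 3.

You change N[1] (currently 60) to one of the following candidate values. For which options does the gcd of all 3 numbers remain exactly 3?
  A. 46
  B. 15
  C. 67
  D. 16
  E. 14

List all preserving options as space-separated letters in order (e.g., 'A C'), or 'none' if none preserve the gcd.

Old gcd = 3; gcd of others (without N[1]) = 3
New gcd for candidate v: gcd(3, v). Preserves old gcd iff gcd(3, v) = 3.
  Option A: v=46, gcd(3,46)=1 -> changes
  Option B: v=15, gcd(3,15)=3 -> preserves
  Option C: v=67, gcd(3,67)=1 -> changes
  Option D: v=16, gcd(3,16)=1 -> changes
  Option E: v=14, gcd(3,14)=1 -> changes

Answer: B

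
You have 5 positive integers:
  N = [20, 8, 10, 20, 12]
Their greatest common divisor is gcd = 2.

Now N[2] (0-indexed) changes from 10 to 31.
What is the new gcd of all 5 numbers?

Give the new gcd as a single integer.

Numbers: [20, 8, 10, 20, 12], gcd = 2
Change: index 2, 10 -> 31
gcd of the OTHER numbers (without index 2): gcd([20, 8, 20, 12]) = 4
New gcd = gcd(g_others, new_val) = gcd(4, 31) = 1

Answer: 1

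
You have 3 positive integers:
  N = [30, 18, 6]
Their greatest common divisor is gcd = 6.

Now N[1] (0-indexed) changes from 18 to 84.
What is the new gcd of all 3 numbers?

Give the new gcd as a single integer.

Answer: 6

Derivation:
Numbers: [30, 18, 6], gcd = 6
Change: index 1, 18 -> 84
gcd of the OTHER numbers (without index 1): gcd([30, 6]) = 6
New gcd = gcd(g_others, new_val) = gcd(6, 84) = 6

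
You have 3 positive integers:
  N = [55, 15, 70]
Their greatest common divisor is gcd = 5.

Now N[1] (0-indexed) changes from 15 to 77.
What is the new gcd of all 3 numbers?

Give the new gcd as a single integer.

Numbers: [55, 15, 70], gcd = 5
Change: index 1, 15 -> 77
gcd of the OTHER numbers (without index 1): gcd([55, 70]) = 5
New gcd = gcd(g_others, new_val) = gcd(5, 77) = 1

Answer: 1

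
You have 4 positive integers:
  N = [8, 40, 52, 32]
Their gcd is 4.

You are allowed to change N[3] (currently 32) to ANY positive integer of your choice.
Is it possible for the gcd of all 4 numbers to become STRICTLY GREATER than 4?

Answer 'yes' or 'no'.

Current gcd = 4
gcd of all OTHER numbers (without N[3]=32): gcd([8, 40, 52]) = 4
The new gcd after any change is gcd(4, new_value).
This can be at most 4.
Since 4 = old gcd 4, the gcd can only stay the same or decrease.

Answer: no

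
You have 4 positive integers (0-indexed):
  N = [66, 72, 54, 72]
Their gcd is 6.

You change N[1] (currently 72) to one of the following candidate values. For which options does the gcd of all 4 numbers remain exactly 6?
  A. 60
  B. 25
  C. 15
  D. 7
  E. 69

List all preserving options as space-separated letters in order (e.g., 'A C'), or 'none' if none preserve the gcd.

Answer: A

Derivation:
Old gcd = 6; gcd of others (without N[1]) = 6
New gcd for candidate v: gcd(6, v). Preserves old gcd iff gcd(6, v) = 6.
  Option A: v=60, gcd(6,60)=6 -> preserves
  Option B: v=25, gcd(6,25)=1 -> changes
  Option C: v=15, gcd(6,15)=3 -> changes
  Option D: v=7, gcd(6,7)=1 -> changes
  Option E: v=69, gcd(6,69)=3 -> changes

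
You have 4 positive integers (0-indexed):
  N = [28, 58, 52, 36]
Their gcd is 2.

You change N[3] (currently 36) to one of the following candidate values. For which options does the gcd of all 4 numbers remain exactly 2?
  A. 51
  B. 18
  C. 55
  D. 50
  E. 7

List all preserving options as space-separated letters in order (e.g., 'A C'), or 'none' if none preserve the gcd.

Answer: B D

Derivation:
Old gcd = 2; gcd of others (without N[3]) = 2
New gcd for candidate v: gcd(2, v). Preserves old gcd iff gcd(2, v) = 2.
  Option A: v=51, gcd(2,51)=1 -> changes
  Option B: v=18, gcd(2,18)=2 -> preserves
  Option C: v=55, gcd(2,55)=1 -> changes
  Option D: v=50, gcd(2,50)=2 -> preserves
  Option E: v=7, gcd(2,7)=1 -> changes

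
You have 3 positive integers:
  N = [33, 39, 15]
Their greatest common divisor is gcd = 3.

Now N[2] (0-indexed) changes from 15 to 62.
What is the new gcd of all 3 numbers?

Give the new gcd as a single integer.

Answer: 1

Derivation:
Numbers: [33, 39, 15], gcd = 3
Change: index 2, 15 -> 62
gcd of the OTHER numbers (without index 2): gcd([33, 39]) = 3
New gcd = gcd(g_others, new_val) = gcd(3, 62) = 1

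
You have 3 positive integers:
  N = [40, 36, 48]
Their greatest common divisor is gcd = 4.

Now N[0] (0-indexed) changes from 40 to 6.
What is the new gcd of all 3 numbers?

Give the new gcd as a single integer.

Numbers: [40, 36, 48], gcd = 4
Change: index 0, 40 -> 6
gcd of the OTHER numbers (without index 0): gcd([36, 48]) = 12
New gcd = gcd(g_others, new_val) = gcd(12, 6) = 6

Answer: 6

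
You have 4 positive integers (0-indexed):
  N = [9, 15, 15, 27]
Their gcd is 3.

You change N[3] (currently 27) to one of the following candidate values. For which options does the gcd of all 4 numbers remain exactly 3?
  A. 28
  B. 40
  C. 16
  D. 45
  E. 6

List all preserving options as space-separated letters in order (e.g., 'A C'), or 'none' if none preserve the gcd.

Old gcd = 3; gcd of others (without N[3]) = 3
New gcd for candidate v: gcd(3, v). Preserves old gcd iff gcd(3, v) = 3.
  Option A: v=28, gcd(3,28)=1 -> changes
  Option B: v=40, gcd(3,40)=1 -> changes
  Option C: v=16, gcd(3,16)=1 -> changes
  Option D: v=45, gcd(3,45)=3 -> preserves
  Option E: v=6, gcd(3,6)=3 -> preserves

Answer: D E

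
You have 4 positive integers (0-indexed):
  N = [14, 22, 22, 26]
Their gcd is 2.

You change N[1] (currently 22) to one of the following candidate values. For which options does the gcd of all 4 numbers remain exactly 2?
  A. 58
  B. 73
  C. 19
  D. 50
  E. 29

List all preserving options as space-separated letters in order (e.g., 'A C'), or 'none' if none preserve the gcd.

Answer: A D

Derivation:
Old gcd = 2; gcd of others (without N[1]) = 2
New gcd for candidate v: gcd(2, v). Preserves old gcd iff gcd(2, v) = 2.
  Option A: v=58, gcd(2,58)=2 -> preserves
  Option B: v=73, gcd(2,73)=1 -> changes
  Option C: v=19, gcd(2,19)=1 -> changes
  Option D: v=50, gcd(2,50)=2 -> preserves
  Option E: v=29, gcd(2,29)=1 -> changes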